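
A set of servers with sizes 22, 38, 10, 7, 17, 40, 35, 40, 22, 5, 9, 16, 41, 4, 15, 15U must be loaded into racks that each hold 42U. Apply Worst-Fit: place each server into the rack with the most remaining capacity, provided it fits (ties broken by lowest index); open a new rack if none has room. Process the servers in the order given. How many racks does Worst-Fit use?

9

Put 22U in rack 1; 20U remain.
Put 38U in rack 2; 4U remain.
Put 10U in rack 1; 10U remain.
Put 7U in rack 1; 3U remain.
Put 17U in rack 3; 25U remain.
Put 40U in rack 4; 2U remain.
Put 35U in rack 5; 7U remain.
Put 40U in rack 6; 2U remain.
Put 22U in rack 3; 3U remain.
Put 5U in rack 5; 2U remain.
Put 9U in rack 7; 33U remain.
Put 16U in rack 7; 17U remain.
Put 41U in rack 8; 1U remain.
Put 4U in rack 7; 13U remain.
Put 15U in rack 9; 27U remain.
Put 15U in rack 9; 12U remain.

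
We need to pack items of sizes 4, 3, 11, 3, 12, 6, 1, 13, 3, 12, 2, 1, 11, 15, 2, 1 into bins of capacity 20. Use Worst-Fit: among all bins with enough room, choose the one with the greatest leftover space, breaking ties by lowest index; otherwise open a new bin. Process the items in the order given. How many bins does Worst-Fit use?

6

bin 1: place 4, 16 left
bin 1: place 3, 13 left
bin 1: place 11, 2 left
bin 2: place 3, 17 left
bin 2: place 12, 5 left
bin 3: place 6, 14 left
bin 3: place 1, 13 left
bin 3: place 13, 0 left
bin 2: place 3, 2 left
bin 4: place 12, 8 left
bin 4: place 2, 6 left
bin 4: place 1, 5 left
bin 5: place 11, 9 left
bin 6: place 15, 5 left
bin 5: place 2, 7 left
bin 5: place 1, 6 left
Final bins: [4,3,11] [3,12,3] [6,1,13] [12,2,1] [11,2,1] [15].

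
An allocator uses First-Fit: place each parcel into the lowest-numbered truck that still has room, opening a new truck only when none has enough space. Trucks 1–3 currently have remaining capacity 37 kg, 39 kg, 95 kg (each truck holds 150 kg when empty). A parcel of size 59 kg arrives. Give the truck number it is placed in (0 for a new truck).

3

Trucks with room: truck 3 (95 kg).
The first with room is truck 3.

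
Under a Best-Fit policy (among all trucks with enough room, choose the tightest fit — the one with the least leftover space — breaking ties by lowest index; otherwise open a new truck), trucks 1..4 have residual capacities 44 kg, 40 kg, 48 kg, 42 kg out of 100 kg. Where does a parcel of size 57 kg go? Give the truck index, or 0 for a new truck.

No truck has ≥ 57 kg free, so a new truck is opened.

0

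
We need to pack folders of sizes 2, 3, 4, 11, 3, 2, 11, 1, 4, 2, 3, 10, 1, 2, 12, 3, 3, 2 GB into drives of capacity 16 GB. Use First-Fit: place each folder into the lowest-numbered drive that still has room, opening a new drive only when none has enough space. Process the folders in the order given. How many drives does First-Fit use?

2 GB → drive 1 (remaining 14 GB)
3 GB → drive 1 (remaining 11 GB)
4 GB → drive 1 (remaining 7 GB)
11 GB → drive 2 (remaining 5 GB)
3 GB → drive 1 (remaining 4 GB)
2 GB → drive 1 (remaining 2 GB)
11 GB → drive 3 (remaining 5 GB)
1 GB → drive 1 (remaining 1 GB)
4 GB → drive 2 (remaining 1 GB)
2 GB → drive 3 (remaining 3 GB)
3 GB → drive 3 (remaining 0 GB)
10 GB → drive 4 (remaining 6 GB)
1 GB → drive 1 (remaining 0 GB)
2 GB → drive 4 (remaining 4 GB)
12 GB → drive 5 (remaining 4 GB)
3 GB → drive 4 (remaining 1 GB)
3 GB → drive 5 (remaining 1 GB)
2 GB → drive 6 (remaining 14 GB)

6 drives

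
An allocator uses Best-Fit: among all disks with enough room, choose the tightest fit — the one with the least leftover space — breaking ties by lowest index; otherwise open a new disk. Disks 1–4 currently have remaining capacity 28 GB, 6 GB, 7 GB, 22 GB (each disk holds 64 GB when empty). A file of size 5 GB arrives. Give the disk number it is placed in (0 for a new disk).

Disks with room: disk 1 (28 GB), disk 2 (6 GB), disk 3 (7 GB), disk 4 (22 GB).
Tightest fit is disk 2 with 6 GB free.

2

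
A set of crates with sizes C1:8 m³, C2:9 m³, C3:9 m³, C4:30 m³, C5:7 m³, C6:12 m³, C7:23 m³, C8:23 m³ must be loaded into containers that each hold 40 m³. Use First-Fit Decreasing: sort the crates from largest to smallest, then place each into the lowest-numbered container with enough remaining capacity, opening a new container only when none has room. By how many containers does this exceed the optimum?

First-Fit Decreasing: [30,9] [23,12] [23,9,8] [7] → 4 containers.
Total size 121 m³; any packing needs at least ⌈121/40⌉ = 4 containers.
So 4 is already optimal.

0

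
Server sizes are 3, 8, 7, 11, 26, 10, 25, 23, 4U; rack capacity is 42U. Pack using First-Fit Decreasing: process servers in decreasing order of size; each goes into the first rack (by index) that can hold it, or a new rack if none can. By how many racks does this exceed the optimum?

0

First-Fit Decreasing: [26,11,4] [25,10,7] [23,8,3] → 3 racks.
Total size 117U; any packing needs at least ⌈117/42⌉ = 3 racks.
So 3 is already optimal.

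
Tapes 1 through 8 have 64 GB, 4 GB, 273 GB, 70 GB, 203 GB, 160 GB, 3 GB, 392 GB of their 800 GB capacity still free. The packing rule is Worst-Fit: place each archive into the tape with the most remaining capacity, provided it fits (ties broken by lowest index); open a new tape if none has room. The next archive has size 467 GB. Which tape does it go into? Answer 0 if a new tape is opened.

0

No tape has ≥ 467 GB free, so a new tape is opened.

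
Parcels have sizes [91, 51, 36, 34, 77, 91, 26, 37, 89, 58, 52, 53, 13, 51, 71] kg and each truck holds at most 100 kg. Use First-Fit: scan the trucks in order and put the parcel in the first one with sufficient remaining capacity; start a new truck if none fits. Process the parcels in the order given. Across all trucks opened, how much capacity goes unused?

truck 1: place 91 kg, 9 kg left
truck 2: place 51 kg, 49 kg left
truck 2: place 36 kg, 13 kg left
truck 3: place 34 kg, 66 kg left
truck 4: place 77 kg, 23 kg left
truck 5: place 91 kg, 9 kg left
truck 3: place 26 kg, 40 kg left
truck 3: place 37 kg, 3 kg left
truck 6: place 89 kg, 11 kg left
truck 7: place 58 kg, 42 kg left
truck 8: place 52 kg, 48 kg left
truck 9: place 53 kg, 47 kg left
truck 2: place 13 kg, 0 kg left
truck 10: place 51 kg, 49 kg left
truck 11: place 71 kg, 29 kg left
11 trucks × 100 kg = 1100 kg; used 830 kg; unused 270 kg.

270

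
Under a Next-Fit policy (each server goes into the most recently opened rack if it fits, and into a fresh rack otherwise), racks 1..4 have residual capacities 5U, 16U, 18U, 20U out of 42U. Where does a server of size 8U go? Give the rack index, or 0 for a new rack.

Next-Fit only looks at rack 4, which has 20U free.
8U fits there.

4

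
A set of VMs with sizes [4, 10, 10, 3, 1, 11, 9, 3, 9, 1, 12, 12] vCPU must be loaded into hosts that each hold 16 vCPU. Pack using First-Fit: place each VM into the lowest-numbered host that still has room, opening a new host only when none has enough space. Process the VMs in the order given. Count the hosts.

7

Put 4 vCPU in host 1; 12 vCPU remain.
Put 10 vCPU in host 1; 2 vCPU remain.
Put 10 vCPU in host 2; 6 vCPU remain.
Put 3 vCPU in host 2; 3 vCPU remain.
Put 1 vCPU in host 1; 1 vCPU remain.
Put 11 vCPU in host 3; 5 vCPU remain.
Put 9 vCPU in host 4; 7 vCPU remain.
Put 3 vCPU in host 2; 0 vCPU remain.
Put 9 vCPU in host 5; 7 vCPU remain.
Put 1 vCPU in host 1; 0 vCPU remain.
Put 12 vCPU in host 6; 4 vCPU remain.
Put 12 vCPU in host 7; 4 vCPU remain.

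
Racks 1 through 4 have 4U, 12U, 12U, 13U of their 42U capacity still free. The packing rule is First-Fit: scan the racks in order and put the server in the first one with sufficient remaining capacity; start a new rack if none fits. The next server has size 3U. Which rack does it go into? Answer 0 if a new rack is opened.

1

Racks with room: rack 1 (4U), rack 2 (12U), rack 3 (12U), rack 4 (13U).
The first with room is rack 1.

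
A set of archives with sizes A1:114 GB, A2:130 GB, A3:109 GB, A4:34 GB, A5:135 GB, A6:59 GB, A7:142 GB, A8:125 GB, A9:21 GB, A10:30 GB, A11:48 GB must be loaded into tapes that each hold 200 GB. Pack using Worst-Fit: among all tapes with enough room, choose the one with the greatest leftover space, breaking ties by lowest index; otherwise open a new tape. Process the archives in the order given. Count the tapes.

tape 1: place A1 (114 GB), 86 GB left
tape 2: place A2 (130 GB), 70 GB left
tape 3: place A3 (109 GB), 91 GB left
tape 3: place A4 (34 GB), 57 GB left
tape 4: place A5 (135 GB), 65 GB left
tape 1: place A6 (59 GB), 27 GB left
tape 5: place A7 (142 GB), 58 GB left
tape 6: place A8 (125 GB), 75 GB left
tape 6: place A9 (21 GB), 54 GB left
tape 2: place A10 (30 GB), 40 GB left
tape 4: place A11 (48 GB), 17 GB left
Final tapes: [114,59] [130,30] [109,34] [135,48] [142] [125,21].

6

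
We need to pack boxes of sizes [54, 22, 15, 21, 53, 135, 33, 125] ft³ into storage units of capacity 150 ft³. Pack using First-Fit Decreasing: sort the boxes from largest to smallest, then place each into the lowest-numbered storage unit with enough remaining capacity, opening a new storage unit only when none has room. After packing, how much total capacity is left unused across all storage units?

142

Sorted descending: 135, 125, 54, 53, 33, 22, 21, 15.
135 ft³ → storage unit 1 (remaining 15 ft³)
125 ft³ → storage unit 2 (remaining 25 ft³)
54 ft³ → storage unit 3 (remaining 96 ft³)
53 ft³ → storage unit 3 (remaining 43 ft³)
33 ft³ → storage unit 3 (remaining 10 ft³)
22 ft³ → storage unit 2 (remaining 3 ft³)
21 ft³ → storage unit 4 (remaining 129 ft³)
15 ft³ → storage unit 1 (remaining 0 ft³)
4 storage units × 150 ft³ = 600 ft³; used 458 ft³; unused 142 ft³.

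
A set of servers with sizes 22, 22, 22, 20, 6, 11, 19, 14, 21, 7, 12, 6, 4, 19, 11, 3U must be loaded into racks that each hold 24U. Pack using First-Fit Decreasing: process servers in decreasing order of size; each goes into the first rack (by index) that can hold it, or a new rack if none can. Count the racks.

Sorted descending: 22, 22, 22, 21, 20, 19, 19, 14, 12, 11, 11, 7, 6, 6, 4, 3.
Put 22U in rack 1; 2U remain.
Put 22U in rack 2; 2U remain.
Put 22U in rack 3; 2U remain.
Put 21U in rack 4; 3U remain.
Put 20U in rack 5; 4U remain.
Put 19U in rack 6; 5U remain.
Put 19U in rack 7; 5U remain.
Put 14U in rack 8; 10U remain.
Put 12U in rack 9; 12U remain.
Put 11U in rack 9; 1U remain.
Put 11U in rack 10; 13U remain.
Put 7U in rack 8; 3U remain.
Put 6U in rack 10; 7U remain.
Put 6U in rack 10; 1U remain.
Put 4U in rack 5; 0U remain.
Put 3U in rack 4; 0U remain.
Final racks: [22] [22] [22] [21,3] [20,4] [19] [19] [14,7] [12,11] [11,6,6].

10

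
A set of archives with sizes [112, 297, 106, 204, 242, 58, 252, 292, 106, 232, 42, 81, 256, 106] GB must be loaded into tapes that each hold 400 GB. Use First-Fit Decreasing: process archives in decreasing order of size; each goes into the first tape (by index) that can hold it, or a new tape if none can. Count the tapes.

Sorted descending: 297, 292, 256, 252, 242, 232, 204, 112, 106, 106, 106, 81, 58, 42.
Put 297 GB in tape 1; 103 GB remain.
Put 292 GB in tape 2; 108 GB remain.
Put 256 GB in tape 3; 144 GB remain.
Put 252 GB in tape 4; 148 GB remain.
Put 242 GB in tape 5; 158 GB remain.
Put 232 GB in tape 6; 168 GB remain.
Put 204 GB in tape 7; 196 GB remain.
Put 112 GB in tape 3; 32 GB remain.
Put 106 GB in tape 2; 2 GB remain.
Put 106 GB in tape 4; 42 GB remain.
Put 106 GB in tape 5; 52 GB remain.
Put 81 GB in tape 1; 22 GB remain.
Put 58 GB in tape 6; 110 GB remain.
Put 42 GB in tape 4; 0 GB remain.
Final tapes: [297,81] [292,106] [256,112] [252,106,42] [242,106] [232,58] [204].

7 tapes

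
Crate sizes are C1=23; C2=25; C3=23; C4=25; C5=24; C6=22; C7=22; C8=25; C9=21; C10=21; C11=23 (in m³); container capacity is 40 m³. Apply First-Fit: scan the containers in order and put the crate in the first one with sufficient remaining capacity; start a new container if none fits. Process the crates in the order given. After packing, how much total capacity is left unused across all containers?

C1 (23 m³) → container 1 (remaining 17 m³)
C2 (25 m³) → container 2 (remaining 15 m³)
C3 (23 m³) → container 3 (remaining 17 m³)
C4 (25 m³) → container 4 (remaining 15 m³)
C5 (24 m³) → container 5 (remaining 16 m³)
C6 (22 m³) → container 6 (remaining 18 m³)
C7 (22 m³) → container 7 (remaining 18 m³)
C8 (25 m³) → container 8 (remaining 15 m³)
C9 (21 m³) → container 9 (remaining 19 m³)
C10 (21 m³) → container 10 (remaining 19 m³)
C11 (23 m³) → container 11 (remaining 17 m³)
11 containers × 40 m³ = 440 m³; used 254 m³; unused 186 m³.

186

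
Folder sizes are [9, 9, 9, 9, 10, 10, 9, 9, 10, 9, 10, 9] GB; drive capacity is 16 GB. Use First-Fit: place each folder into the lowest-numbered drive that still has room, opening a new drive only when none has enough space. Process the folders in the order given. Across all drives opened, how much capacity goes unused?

80

9 GB → drive 1 (remaining 7 GB)
9 GB → drive 2 (remaining 7 GB)
9 GB → drive 3 (remaining 7 GB)
9 GB → drive 4 (remaining 7 GB)
10 GB → drive 5 (remaining 6 GB)
10 GB → drive 6 (remaining 6 GB)
9 GB → drive 7 (remaining 7 GB)
9 GB → drive 8 (remaining 7 GB)
10 GB → drive 9 (remaining 6 GB)
9 GB → drive 10 (remaining 7 GB)
10 GB → drive 11 (remaining 6 GB)
9 GB → drive 12 (remaining 7 GB)
12 drives × 16 GB = 192 GB; used 112 GB; unused 80 GB.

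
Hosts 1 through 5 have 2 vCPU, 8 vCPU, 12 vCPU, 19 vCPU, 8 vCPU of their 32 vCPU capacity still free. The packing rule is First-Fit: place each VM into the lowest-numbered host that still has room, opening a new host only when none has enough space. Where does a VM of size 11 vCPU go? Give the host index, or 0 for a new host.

Hosts with room: host 3 (12 vCPU), host 4 (19 vCPU).
The first with room is host 3.

3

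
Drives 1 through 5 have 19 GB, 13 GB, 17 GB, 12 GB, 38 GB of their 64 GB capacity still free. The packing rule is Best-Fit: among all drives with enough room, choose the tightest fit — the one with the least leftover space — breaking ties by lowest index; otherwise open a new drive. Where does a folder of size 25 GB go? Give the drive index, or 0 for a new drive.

5

Drives with room: drive 5 (38 GB).
Tightest fit is drive 5 with 38 GB free.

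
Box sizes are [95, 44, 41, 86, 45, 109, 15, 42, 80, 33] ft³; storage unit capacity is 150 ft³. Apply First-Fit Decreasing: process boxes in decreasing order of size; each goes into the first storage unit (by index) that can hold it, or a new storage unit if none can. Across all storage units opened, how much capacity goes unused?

160

Sorted descending: 109, 95, 86, 80, 45, 44, 42, 41, 33, 15.
storage unit 1: place 109 ft³, 41 ft³ left
storage unit 2: place 95 ft³, 55 ft³ left
storage unit 3: place 86 ft³, 64 ft³ left
storage unit 4: place 80 ft³, 70 ft³ left
storage unit 2: place 45 ft³, 10 ft³ left
storage unit 3: place 44 ft³, 20 ft³ left
storage unit 4: place 42 ft³, 28 ft³ left
storage unit 1: place 41 ft³, 0 ft³ left
storage unit 5: place 33 ft³, 117 ft³ left
storage unit 3: place 15 ft³, 5 ft³ left
5 storage units × 150 ft³ = 750 ft³; used 590 ft³; unused 160 ft³.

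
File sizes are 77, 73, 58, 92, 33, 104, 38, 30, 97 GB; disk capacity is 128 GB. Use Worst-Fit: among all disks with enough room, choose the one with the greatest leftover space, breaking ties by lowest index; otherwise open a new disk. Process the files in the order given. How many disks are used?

6

Put 77 GB in disk 1; 51 GB remain.
Put 73 GB in disk 2; 55 GB remain.
Put 58 GB in disk 3; 70 GB remain.
Put 92 GB in disk 4; 36 GB remain.
Put 33 GB in disk 3; 37 GB remain.
Put 104 GB in disk 5; 24 GB remain.
Put 38 GB in disk 2; 17 GB remain.
Put 30 GB in disk 1; 21 GB remain.
Put 97 GB in disk 6; 31 GB remain.
Final disks: [77,30] [73,38] [58,33] [92] [104] [97].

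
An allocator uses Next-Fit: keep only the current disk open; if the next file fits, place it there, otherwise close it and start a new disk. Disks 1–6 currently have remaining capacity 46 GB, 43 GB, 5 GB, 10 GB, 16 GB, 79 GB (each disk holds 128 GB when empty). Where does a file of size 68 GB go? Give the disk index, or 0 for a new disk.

Next-Fit only looks at disk 6, which has 79 GB free.
68 GB fits there.

6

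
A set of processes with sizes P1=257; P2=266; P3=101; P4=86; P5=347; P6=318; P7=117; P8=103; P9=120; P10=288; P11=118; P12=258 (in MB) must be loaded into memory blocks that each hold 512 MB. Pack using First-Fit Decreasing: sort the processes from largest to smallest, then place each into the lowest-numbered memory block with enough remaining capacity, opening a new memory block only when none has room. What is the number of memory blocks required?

Sorted descending: 347, 318, 288, 266, 258, 257, 120, 118, 117, 103, 101, 86.
memory block 1: place 347 MB, 165 MB left
memory block 2: place 318 MB, 194 MB left
memory block 3: place 288 MB, 224 MB left
memory block 4: place 266 MB, 246 MB left
memory block 5: place 258 MB, 254 MB left
memory block 6: place 257 MB, 255 MB left
memory block 1: place 120 MB, 45 MB left
memory block 2: place 118 MB, 76 MB left
memory block 3: place 117 MB, 107 MB left
memory block 3: place 103 MB, 4 MB left
memory block 4: place 101 MB, 145 MB left
memory block 4: place 86 MB, 59 MB left

6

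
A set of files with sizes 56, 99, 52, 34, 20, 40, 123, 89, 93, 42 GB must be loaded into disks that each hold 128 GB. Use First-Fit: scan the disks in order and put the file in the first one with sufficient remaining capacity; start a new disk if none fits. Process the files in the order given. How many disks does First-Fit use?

56 GB → disk 1 (remaining 72 GB)
99 GB → disk 2 (remaining 29 GB)
52 GB → disk 1 (remaining 20 GB)
34 GB → disk 3 (remaining 94 GB)
20 GB → disk 1 (remaining 0 GB)
40 GB → disk 3 (remaining 54 GB)
123 GB → disk 4 (remaining 5 GB)
89 GB → disk 5 (remaining 39 GB)
93 GB → disk 6 (remaining 35 GB)
42 GB → disk 3 (remaining 12 GB)

6 disks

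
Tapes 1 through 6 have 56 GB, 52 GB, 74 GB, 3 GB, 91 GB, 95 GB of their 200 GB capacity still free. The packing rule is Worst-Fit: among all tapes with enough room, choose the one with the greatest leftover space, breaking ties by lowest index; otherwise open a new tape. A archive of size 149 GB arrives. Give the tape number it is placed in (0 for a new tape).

No tape has ≥ 149 GB free, so a new tape is opened.

0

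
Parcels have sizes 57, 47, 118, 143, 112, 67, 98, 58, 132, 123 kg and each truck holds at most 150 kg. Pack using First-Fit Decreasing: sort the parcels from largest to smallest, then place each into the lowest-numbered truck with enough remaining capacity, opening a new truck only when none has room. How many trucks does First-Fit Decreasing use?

Sorted descending: 143, 132, 123, 118, 112, 98, 67, 58, 57, 47.
Put 143 kg in truck 1; 7 kg remain.
Put 132 kg in truck 2; 18 kg remain.
Put 123 kg in truck 3; 27 kg remain.
Put 118 kg in truck 4; 32 kg remain.
Put 112 kg in truck 5; 38 kg remain.
Put 98 kg in truck 6; 52 kg remain.
Put 67 kg in truck 7; 83 kg remain.
Put 58 kg in truck 7; 25 kg remain.
Put 57 kg in truck 8; 93 kg remain.
Put 47 kg in truck 6; 5 kg remain.

8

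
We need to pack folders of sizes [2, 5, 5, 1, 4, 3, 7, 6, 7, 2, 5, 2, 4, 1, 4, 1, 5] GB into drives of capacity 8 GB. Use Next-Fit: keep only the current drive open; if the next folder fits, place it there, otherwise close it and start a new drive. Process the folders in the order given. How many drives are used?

10

Put 2 GB in drive 1; 6 GB remain.
Put 5 GB in drive 1; 1 GB remain.
Put 5 GB in drive 2; 3 GB remain.
Put 1 GB in drive 2; 2 GB remain.
Put 4 GB in drive 3; 4 GB remain.
Put 3 GB in drive 3; 1 GB remain.
Put 7 GB in drive 4; 1 GB remain.
Put 6 GB in drive 5; 2 GB remain.
Put 7 GB in drive 6; 1 GB remain.
Put 2 GB in drive 7; 6 GB remain.
Put 5 GB in drive 7; 1 GB remain.
Put 2 GB in drive 8; 6 GB remain.
Put 4 GB in drive 8; 2 GB remain.
Put 1 GB in drive 8; 1 GB remain.
Put 4 GB in drive 9; 4 GB remain.
Put 1 GB in drive 9; 3 GB remain.
Put 5 GB in drive 10; 3 GB remain.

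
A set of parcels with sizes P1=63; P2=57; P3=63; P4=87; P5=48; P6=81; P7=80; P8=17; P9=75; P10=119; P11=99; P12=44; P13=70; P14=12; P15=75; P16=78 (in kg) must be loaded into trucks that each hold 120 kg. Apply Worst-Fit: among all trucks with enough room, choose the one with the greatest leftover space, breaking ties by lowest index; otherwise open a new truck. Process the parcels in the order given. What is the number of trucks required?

11

truck 1: place P1 (63 kg), 57 kg left
truck 1: place P2 (57 kg), 0 kg left
truck 2: place P3 (63 kg), 57 kg left
truck 3: place P4 (87 kg), 33 kg left
truck 2: place P5 (48 kg), 9 kg left
truck 4: place P6 (81 kg), 39 kg left
truck 5: place P7 (80 kg), 40 kg left
truck 5: place P8 (17 kg), 23 kg left
truck 6: place P9 (75 kg), 45 kg left
truck 7: place P10 (119 kg), 1 kg left
truck 8: place P11 (99 kg), 21 kg left
truck 6: place P12 (44 kg), 1 kg left
truck 9: place P13 (70 kg), 50 kg left
truck 9: place P14 (12 kg), 38 kg left
truck 10: place P15 (75 kg), 45 kg left
truck 11: place P16 (78 kg), 42 kg left
Final trucks: [63,57] [63,48] [87] [81] [80,17] [75,44] [119] [99] [70,12] [75] [78].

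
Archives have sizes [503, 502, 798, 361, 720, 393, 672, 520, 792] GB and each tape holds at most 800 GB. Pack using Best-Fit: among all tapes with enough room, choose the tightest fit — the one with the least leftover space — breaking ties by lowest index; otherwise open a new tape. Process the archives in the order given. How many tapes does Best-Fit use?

tape 1: place 503 GB, 297 GB left
tape 2: place 502 GB, 298 GB left
tape 3: place 798 GB, 2 GB left
tape 4: place 361 GB, 439 GB left
tape 5: place 720 GB, 80 GB left
tape 4: place 393 GB, 46 GB left
tape 6: place 672 GB, 128 GB left
tape 7: place 520 GB, 280 GB left
tape 8: place 792 GB, 8 GB left
Final tapes: [503] [502] [798] [361,393] [720] [672] [520] [792].

8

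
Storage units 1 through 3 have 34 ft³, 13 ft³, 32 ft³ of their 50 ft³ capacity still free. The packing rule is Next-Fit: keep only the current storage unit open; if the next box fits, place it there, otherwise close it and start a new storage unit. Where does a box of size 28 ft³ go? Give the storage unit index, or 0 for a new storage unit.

3

Next-Fit only looks at storage unit 3, which has 32 ft³ free.
28 ft³ fits there.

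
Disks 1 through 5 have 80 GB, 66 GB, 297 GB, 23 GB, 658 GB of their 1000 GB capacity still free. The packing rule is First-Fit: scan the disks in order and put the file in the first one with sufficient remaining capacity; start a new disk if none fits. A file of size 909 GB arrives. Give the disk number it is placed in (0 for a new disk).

No disk has ≥ 909 GB free, so a new disk is opened.

0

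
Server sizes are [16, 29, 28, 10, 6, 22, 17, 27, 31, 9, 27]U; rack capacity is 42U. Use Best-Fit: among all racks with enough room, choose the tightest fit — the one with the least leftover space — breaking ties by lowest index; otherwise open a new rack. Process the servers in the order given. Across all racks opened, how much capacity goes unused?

72

rack 1: place 16U, 26U left
rack 2: place 29U, 13U left
rack 3: place 28U, 14U left
rack 2: place 10U, 3U left
rack 3: place 6U, 8U left
rack 1: place 22U, 4U left
rack 4: place 17U, 25U left
rack 5: place 27U, 15U left
rack 6: place 31U, 11U left
rack 6: place 9U, 2U left
rack 7: place 27U, 15U left
7 racks × 42U = 294U; used 222U; unused 72U.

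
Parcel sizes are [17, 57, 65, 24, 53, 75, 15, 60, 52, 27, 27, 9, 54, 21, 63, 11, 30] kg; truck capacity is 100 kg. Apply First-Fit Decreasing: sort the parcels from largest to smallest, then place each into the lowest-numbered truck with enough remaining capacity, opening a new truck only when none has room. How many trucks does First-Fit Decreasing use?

Sorted descending: 75, 65, 63, 60, 57, 54, 53, 52, 30, 27, 27, 24, 21, 17, 15, 11, 9.
75 kg → truck 1 (remaining 25 kg)
65 kg → truck 2 (remaining 35 kg)
63 kg → truck 3 (remaining 37 kg)
60 kg → truck 4 (remaining 40 kg)
57 kg → truck 5 (remaining 43 kg)
54 kg → truck 6 (remaining 46 kg)
53 kg → truck 7 (remaining 47 kg)
52 kg → truck 8 (remaining 48 kg)
30 kg → truck 2 (remaining 5 kg)
27 kg → truck 3 (remaining 10 kg)
27 kg → truck 4 (remaining 13 kg)
24 kg → truck 1 (remaining 1 kg)
21 kg → truck 5 (remaining 22 kg)
17 kg → truck 5 (remaining 5 kg)
15 kg → truck 6 (remaining 31 kg)
11 kg → truck 4 (remaining 2 kg)
9 kg → truck 3 (remaining 1 kg)

8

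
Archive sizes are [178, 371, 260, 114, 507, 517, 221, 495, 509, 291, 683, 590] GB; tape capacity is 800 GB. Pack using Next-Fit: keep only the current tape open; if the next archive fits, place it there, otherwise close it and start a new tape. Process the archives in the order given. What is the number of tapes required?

178 GB → tape 1 (remaining 622 GB)
371 GB → tape 1 (remaining 251 GB)
260 GB → tape 2 (remaining 540 GB)
114 GB → tape 2 (remaining 426 GB)
507 GB → tape 3 (remaining 293 GB)
517 GB → tape 4 (remaining 283 GB)
221 GB → tape 4 (remaining 62 GB)
495 GB → tape 5 (remaining 305 GB)
509 GB → tape 6 (remaining 291 GB)
291 GB → tape 6 (remaining 0 GB)
683 GB → tape 7 (remaining 117 GB)
590 GB → tape 8 (remaining 210 GB)

8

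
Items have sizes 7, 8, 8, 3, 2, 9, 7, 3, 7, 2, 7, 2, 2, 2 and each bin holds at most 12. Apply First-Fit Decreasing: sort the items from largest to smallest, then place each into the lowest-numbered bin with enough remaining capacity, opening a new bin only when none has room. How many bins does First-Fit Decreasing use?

Sorted descending: 9, 8, 8, 7, 7, 7, 7, 3, 3, 2, 2, 2, 2, 2.
bin 1: place 9, 3 left
bin 2: place 8, 4 left
bin 3: place 8, 4 left
bin 4: place 7, 5 left
bin 5: place 7, 5 left
bin 6: place 7, 5 left
bin 7: place 7, 5 left
bin 1: place 3, 0 left
bin 2: place 3, 1 left
bin 3: place 2, 2 left
bin 3: place 2, 0 left
bin 4: place 2, 3 left
bin 4: place 2, 1 left
bin 5: place 2, 3 left

7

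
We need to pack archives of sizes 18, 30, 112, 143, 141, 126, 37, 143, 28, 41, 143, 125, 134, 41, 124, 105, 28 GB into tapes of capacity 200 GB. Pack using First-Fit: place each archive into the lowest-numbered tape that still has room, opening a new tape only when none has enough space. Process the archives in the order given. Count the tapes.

Put 18 GB in tape 1; 182 GB remain.
Put 30 GB in tape 1; 152 GB remain.
Put 112 GB in tape 1; 40 GB remain.
Put 143 GB in tape 2; 57 GB remain.
Put 141 GB in tape 3; 59 GB remain.
Put 126 GB in tape 4; 74 GB remain.
Put 37 GB in tape 1; 3 GB remain.
Put 143 GB in tape 5; 57 GB remain.
Put 28 GB in tape 2; 29 GB remain.
Put 41 GB in tape 3; 18 GB remain.
Put 143 GB in tape 6; 57 GB remain.
Put 125 GB in tape 7; 75 GB remain.
Put 134 GB in tape 8; 66 GB remain.
Put 41 GB in tape 4; 33 GB remain.
Put 124 GB in tape 9; 76 GB remain.
Put 105 GB in tape 10; 95 GB remain.
Put 28 GB in tape 2; 1 GB remain.
Final tapes: [18,30,112,37] [143,28,28] [141,41] [126,41] [143] [143] [125] [134] [124] [105].

10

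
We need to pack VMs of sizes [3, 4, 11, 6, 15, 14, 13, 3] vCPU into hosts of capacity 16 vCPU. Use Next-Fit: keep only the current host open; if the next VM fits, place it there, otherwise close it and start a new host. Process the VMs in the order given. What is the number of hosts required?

6

3 vCPU → host 1 (remaining 13 vCPU)
4 vCPU → host 1 (remaining 9 vCPU)
11 vCPU → host 2 (remaining 5 vCPU)
6 vCPU → host 3 (remaining 10 vCPU)
15 vCPU → host 4 (remaining 1 vCPU)
14 vCPU → host 5 (remaining 2 vCPU)
13 vCPU → host 6 (remaining 3 vCPU)
3 vCPU → host 6 (remaining 0 vCPU)
Final hosts: [3,4] [11] [6] [15] [14] [13,3].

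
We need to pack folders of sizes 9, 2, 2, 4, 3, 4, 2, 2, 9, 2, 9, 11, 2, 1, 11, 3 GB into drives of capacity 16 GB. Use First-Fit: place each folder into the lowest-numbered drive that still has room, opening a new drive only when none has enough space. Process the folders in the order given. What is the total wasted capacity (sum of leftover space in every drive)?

20

9 GB → drive 1 (remaining 7 GB)
2 GB → drive 1 (remaining 5 GB)
2 GB → drive 1 (remaining 3 GB)
4 GB → drive 2 (remaining 12 GB)
3 GB → drive 1 (remaining 0 GB)
4 GB → drive 2 (remaining 8 GB)
2 GB → drive 2 (remaining 6 GB)
2 GB → drive 2 (remaining 4 GB)
9 GB → drive 3 (remaining 7 GB)
2 GB → drive 2 (remaining 2 GB)
9 GB → drive 4 (remaining 7 GB)
11 GB → drive 5 (remaining 5 GB)
2 GB → drive 2 (remaining 0 GB)
1 GB → drive 3 (remaining 6 GB)
11 GB → drive 6 (remaining 5 GB)
3 GB → drive 3 (remaining 3 GB)
6 drives × 16 GB = 96 GB; used 76 GB; unused 20 GB.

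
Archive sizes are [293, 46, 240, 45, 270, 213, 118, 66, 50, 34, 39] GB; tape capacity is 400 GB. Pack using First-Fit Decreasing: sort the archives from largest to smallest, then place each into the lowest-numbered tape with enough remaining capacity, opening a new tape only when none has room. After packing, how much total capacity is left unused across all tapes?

186

Sorted descending: 293, 270, 240, 213, 118, 66, 50, 46, 45, 39, 34.
tape 1: place 293 GB, 107 GB left
tape 2: place 270 GB, 130 GB left
tape 3: place 240 GB, 160 GB left
tape 4: place 213 GB, 187 GB left
tape 2: place 118 GB, 12 GB left
tape 1: place 66 GB, 41 GB left
tape 3: place 50 GB, 110 GB left
tape 3: place 46 GB, 64 GB left
tape 3: place 45 GB, 19 GB left
tape 1: place 39 GB, 2 GB left
tape 4: place 34 GB, 153 GB left
4 tapes × 400 GB = 1600 GB; used 1414 GB; unused 186 GB.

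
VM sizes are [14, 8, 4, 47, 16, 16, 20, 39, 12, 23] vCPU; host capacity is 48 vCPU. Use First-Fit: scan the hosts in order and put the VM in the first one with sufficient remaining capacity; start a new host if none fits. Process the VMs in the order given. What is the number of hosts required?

5

Put 14 vCPU in host 1; 34 vCPU remain.
Put 8 vCPU in host 1; 26 vCPU remain.
Put 4 vCPU in host 1; 22 vCPU remain.
Put 47 vCPU in host 2; 1 vCPU remain.
Put 16 vCPU in host 1; 6 vCPU remain.
Put 16 vCPU in host 3; 32 vCPU remain.
Put 20 vCPU in host 3; 12 vCPU remain.
Put 39 vCPU in host 4; 9 vCPU remain.
Put 12 vCPU in host 3; 0 vCPU remain.
Put 23 vCPU in host 5; 25 vCPU remain.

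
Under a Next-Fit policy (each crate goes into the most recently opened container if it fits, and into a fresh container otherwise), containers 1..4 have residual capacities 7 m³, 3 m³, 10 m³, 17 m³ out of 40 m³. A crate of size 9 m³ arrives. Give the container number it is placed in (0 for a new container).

4

Next-Fit only looks at container 4, which has 17 m³ free.
9 m³ fits there.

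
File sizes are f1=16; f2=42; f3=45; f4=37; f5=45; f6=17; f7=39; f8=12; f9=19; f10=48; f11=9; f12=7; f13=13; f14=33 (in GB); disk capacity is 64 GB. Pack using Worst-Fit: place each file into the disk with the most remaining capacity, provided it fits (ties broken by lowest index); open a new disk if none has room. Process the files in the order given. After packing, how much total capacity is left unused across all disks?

66

Put f1 (16 GB) in disk 1; 48 GB remain.
Put f2 (42 GB) in disk 1; 6 GB remain.
Put f3 (45 GB) in disk 2; 19 GB remain.
Put f4 (37 GB) in disk 3; 27 GB remain.
Put f5 (45 GB) in disk 4; 19 GB remain.
Put f6 (17 GB) in disk 3; 10 GB remain.
Put f7 (39 GB) in disk 5; 25 GB remain.
Put f8 (12 GB) in disk 5; 13 GB remain.
Put f9 (19 GB) in disk 2; 0 GB remain.
Put f10 (48 GB) in disk 6; 16 GB remain.
Put f11 (9 GB) in disk 4; 10 GB remain.
Put f12 (7 GB) in disk 6; 9 GB remain.
Put f13 (13 GB) in disk 5; 0 GB remain.
Put f14 (33 GB) in disk 7; 31 GB remain.
7 disks × 64 GB = 448 GB; used 382 GB; unused 66 GB.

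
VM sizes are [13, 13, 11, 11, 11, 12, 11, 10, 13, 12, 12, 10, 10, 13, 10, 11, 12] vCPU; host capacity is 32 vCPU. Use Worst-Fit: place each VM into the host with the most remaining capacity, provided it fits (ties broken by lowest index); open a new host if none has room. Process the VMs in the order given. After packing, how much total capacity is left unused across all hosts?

13 vCPU → host 1 (remaining 19 vCPU)
13 vCPU → host 1 (remaining 6 vCPU)
11 vCPU → host 2 (remaining 21 vCPU)
11 vCPU → host 2 (remaining 10 vCPU)
11 vCPU → host 3 (remaining 21 vCPU)
12 vCPU → host 3 (remaining 9 vCPU)
11 vCPU → host 4 (remaining 21 vCPU)
10 vCPU → host 4 (remaining 11 vCPU)
13 vCPU → host 5 (remaining 19 vCPU)
12 vCPU → host 5 (remaining 7 vCPU)
12 vCPU → host 6 (remaining 20 vCPU)
10 vCPU → host 6 (remaining 10 vCPU)
10 vCPU → host 4 (remaining 1 vCPU)
13 vCPU → host 7 (remaining 19 vCPU)
10 vCPU → host 7 (remaining 9 vCPU)
11 vCPU → host 8 (remaining 21 vCPU)
12 vCPU → host 8 (remaining 9 vCPU)
8 hosts × 32 vCPU = 256 vCPU; used 195 vCPU; unused 61 vCPU.

61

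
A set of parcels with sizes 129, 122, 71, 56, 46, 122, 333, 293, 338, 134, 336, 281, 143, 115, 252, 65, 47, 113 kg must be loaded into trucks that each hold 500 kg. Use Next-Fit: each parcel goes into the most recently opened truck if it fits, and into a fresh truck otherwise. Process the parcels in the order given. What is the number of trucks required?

truck 1: place 129 kg, 371 kg left
truck 1: place 122 kg, 249 kg left
truck 1: place 71 kg, 178 kg left
truck 1: place 56 kg, 122 kg left
truck 1: place 46 kg, 76 kg left
truck 2: place 122 kg, 378 kg left
truck 2: place 333 kg, 45 kg left
truck 3: place 293 kg, 207 kg left
truck 4: place 338 kg, 162 kg left
truck 4: place 134 kg, 28 kg left
truck 5: place 336 kg, 164 kg left
truck 6: place 281 kg, 219 kg left
truck 6: place 143 kg, 76 kg left
truck 7: place 115 kg, 385 kg left
truck 7: place 252 kg, 133 kg left
truck 7: place 65 kg, 68 kg left
truck 7: place 47 kg, 21 kg left
truck 8: place 113 kg, 387 kg left

8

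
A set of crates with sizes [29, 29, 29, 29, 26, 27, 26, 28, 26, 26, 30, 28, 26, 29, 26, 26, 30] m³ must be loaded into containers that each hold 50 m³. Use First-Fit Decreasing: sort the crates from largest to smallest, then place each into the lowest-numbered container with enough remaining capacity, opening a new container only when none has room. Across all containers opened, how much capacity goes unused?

380

Sorted descending: 30, 30, 29, 29, 29, 29, 29, 28, 28, 27, 26, 26, 26, 26, 26, 26, 26.
Put 30 m³ in container 1; 20 m³ remain.
Put 30 m³ in container 2; 20 m³ remain.
Put 29 m³ in container 3; 21 m³ remain.
Put 29 m³ in container 4; 21 m³ remain.
Put 29 m³ in container 5; 21 m³ remain.
Put 29 m³ in container 6; 21 m³ remain.
Put 29 m³ in container 7; 21 m³ remain.
Put 28 m³ in container 8; 22 m³ remain.
Put 28 m³ in container 9; 22 m³ remain.
Put 27 m³ in container 10; 23 m³ remain.
Put 26 m³ in container 11; 24 m³ remain.
Put 26 m³ in container 12; 24 m³ remain.
Put 26 m³ in container 13; 24 m³ remain.
Put 26 m³ in container 14; 24 m³ remain.
Put 26 m³ in container 15; 24 m³ remain.
Put 26 m³ in container 16; 24 m³ remain.
Put 26 m³ in container 17; 24 m³ remain.
17 containers × 50 m³ = 850 m³; used 470 m³; unused 380 m³.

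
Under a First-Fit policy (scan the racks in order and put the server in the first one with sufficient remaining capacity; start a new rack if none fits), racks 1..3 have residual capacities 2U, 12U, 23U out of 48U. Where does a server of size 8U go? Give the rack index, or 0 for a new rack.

Racks with room: rack 2 (12U), rack 3 (23U).
The first with room is rack 2.

2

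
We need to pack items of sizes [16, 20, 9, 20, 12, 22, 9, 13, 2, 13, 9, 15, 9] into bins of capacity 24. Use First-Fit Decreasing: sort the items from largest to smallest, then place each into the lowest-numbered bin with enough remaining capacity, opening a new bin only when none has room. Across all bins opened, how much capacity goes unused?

23

Sorted descending: 22, 20, 20, 16, 15, 13, 13, 12, 9, 9, 9, 9, 2.
Put 22 in bin 1; 2 remain.
Put 20 in bin 2; 4 remain.
Put 20 in bin 3; 4 remain.
Put 16 in bin 4; 8 remain.
Put 15 in bin 5; 9 remain.
Put 13 in bin 6; 11 remain.
Put 13 in bin 7; 11 remain.
Put 12 in bin 8; 12 remain.
Put 9 in bin 5; 0 remain.
Put 9 in bin 6; 2 remain.
Put 9 in bin 7; 2 remain.
Put 9 in bin 8; 3 remain.
Put 2 in bin 1; 0 remain.
8 bins × 24 = 192; used 169; unused 23.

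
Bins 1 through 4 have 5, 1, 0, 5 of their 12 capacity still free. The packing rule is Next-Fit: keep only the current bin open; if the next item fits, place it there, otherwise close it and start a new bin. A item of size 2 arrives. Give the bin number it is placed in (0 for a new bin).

Next-Fit only looks at bin 4, which has 5 free.
2 fits there.

4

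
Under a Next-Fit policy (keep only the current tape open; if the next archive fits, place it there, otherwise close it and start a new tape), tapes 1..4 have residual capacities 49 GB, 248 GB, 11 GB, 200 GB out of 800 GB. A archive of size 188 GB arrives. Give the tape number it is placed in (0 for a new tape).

4

Next-Fit only looks at tape 4, which has 200 GB free.
188 GB fits there.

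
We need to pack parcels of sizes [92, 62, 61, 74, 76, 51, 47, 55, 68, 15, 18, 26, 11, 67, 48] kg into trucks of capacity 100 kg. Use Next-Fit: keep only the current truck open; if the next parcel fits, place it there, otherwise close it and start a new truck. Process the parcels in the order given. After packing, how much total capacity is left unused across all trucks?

329

92 kg → truck 1 (remaining 8 kg)
62 kg → truck 2 (remaining 38 kg)
61 kg → truck 3 (remaining 39 kg)
74 kg → truck 4 (remaining 26 kg)
76 kg → truck 5 (remaining 24 kg)
51 kg → truck 6 (remaining 49 kg)
47 kg → truck 6 (remaining 2 kg)
55 kg → truck 7 (remaining 45 kg)
68 kg → truck 8 (remaining 32 kg)
15 kg → truck 8 (remaining 17 kg)
18 kg → truck 9 (remaining 82 kg)
26 kg → truck 9 (remaining 56 kg)
11 kg → truck 9 (remaining 45 kg)
67 kg → truck 10 (remaining 33 kg)
48 kg → truck 11 (remaining 52 kg)
11 trucks × 100 kg = 1100 kg; used 771 kg; unused 329 kg.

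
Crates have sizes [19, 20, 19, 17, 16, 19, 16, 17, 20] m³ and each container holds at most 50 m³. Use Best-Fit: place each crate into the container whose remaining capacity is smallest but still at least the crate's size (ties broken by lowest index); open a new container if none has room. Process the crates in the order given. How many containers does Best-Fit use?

5 containers

Put 19 m³ in container 1; 31 m³ remain.
Put 20 m³ in container 1; 11 m³ remain.
Put 19 m³ in container 2; 31 m³ remain.
Put 17 m³ in container 2; 14 m³ remain.
Put 16 m³ in container 3; 34 m³ remain.
Put 19 m³ in container 3; 15 m³ remain.
Put 16 m³ in container 4; 34 m³ remain.
Put 17 m³ in container 4; 17 m³ remain.
Put 20 m³ in container 5; 30 m³ remain.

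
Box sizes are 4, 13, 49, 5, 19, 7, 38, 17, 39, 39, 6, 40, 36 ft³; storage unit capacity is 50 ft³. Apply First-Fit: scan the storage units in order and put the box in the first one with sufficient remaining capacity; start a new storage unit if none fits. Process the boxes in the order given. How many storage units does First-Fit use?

4 ft³ → storage unit 1 (remaining 46 ft³)
13 ft³ → storage unit 1 (remaining 33 ft³)
49 ft³ → storage unit 2 (remaining 1 ft³)
5 ft³ → storage unit 1 (remaining 28 ft³)
19 ft³ → storage unit 1 (remaining 9 ft³)
7 ft³ → storage unit 1 (remaining 2 ft³)
38 ft³ → storage unit 3 (remaining 12 ft³)
17 ft³ → storage unit 4 (remaining 33 ft³)
39 ft³ → storage unit 5 (remaining 11 ft³)
39 ft³ → storage unit 6 (remaining 11 ft³)
6 ft³ → storage unit 3 (remaining 6 ft³)
40 ft³ → storage unit 7 (remaining 10 ft³)
36 ft³ → storage unit 8 (remaining 14 ft³)

8 storage units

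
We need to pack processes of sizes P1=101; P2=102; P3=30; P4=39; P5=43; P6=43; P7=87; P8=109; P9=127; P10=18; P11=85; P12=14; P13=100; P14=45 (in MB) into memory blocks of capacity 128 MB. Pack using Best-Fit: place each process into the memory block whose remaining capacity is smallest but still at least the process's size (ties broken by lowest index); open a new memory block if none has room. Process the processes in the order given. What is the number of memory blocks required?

9

Put P1 (101 MB) in memory block 1; 27 MB remain.
Put P2 (102 MB) in memory block 2; 26 MB remain.
Put P3 (30 MB) in memory block 3; 98 MB remain.
Put P4 (39 MB) in memory block 3; 59 MB remain.
Put P5 (43 MB) in memory block 3; 16 MB remain.
Put P6 (43 MB) in memory block 4; 85 MB remain.
Put P7 (87 MB) in memory block 5; 41 MB remain.
Put P8 (109 MB) in memory block 6; 19 MB remain.
Put P9 (127 MB) in memory block 7; 1 MB remain.
Put P10 (18 MB) in memory block 6; 1 MB remain.
Put P11 (85 MB) in memory block 4; 0 MB remain.
Put P12 (14 MB) in memory block 3; 2 MB remain.
Put P13 (100 MB) in memory block 8; 28 MB remain.
Put P14 (45 MB) in memory block 9; 83 MB remain.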